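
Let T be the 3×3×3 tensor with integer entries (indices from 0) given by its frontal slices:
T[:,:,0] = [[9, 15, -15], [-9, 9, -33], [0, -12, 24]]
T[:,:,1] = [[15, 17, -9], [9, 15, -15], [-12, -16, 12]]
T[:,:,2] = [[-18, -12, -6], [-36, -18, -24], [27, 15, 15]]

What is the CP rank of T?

2

Lower bound: the mode-2 unfolding of T (rows indexed by j, columns by (i,k) = (0,0), (0,1), (0,2), (1,0), (1,1), (1,2), (2,0), (2,1), (2,2)) is [[9, 15, -18, -9, 9, -36, 0, -12, 27], [15, 17, -12, 9, 15, -18, -12, -16, 15], [-15, -9, -6, -33, -15, -24, 24, 12, 15]].
There the 2×2 minor on rows j ∈ {0, 1}, columns (i,k) ∈ {(0,0), (0,1)} is det [[9, 15], [15, 17]] = -72 ≠ 0, so this unfolding has rank ≥ 2; CP rank is at least every unfolding rank, so rank(T) ≥ 2. (Flattening ranks never certify an upper bound on CP rank; for that we must actually write T with 2 rank-1 terms.)
Upper bound — finding two terms. Write S_k = T[:,:,k] for the frontal slices: S₀ = [[9, 15, -15], [-9, 9, -33], [0, -12, 24]], S₁ = [[15, 17, -9], [9, 15, -15], [-12, -16, 12]], S₂ = [[-18, -12, -6], [-36, -18, -24], [27, 15, 15]].
If T = a₁ (x) b₁ (x) c₁ + a₂ (x) b₂ (x) c₂ then each S_k = c₁[k]·a₁b₁ᵀ + c₂[k]·a₂b₂ᵀ. S₀ and S₁ are linearly independent, so a₁b₁ᵀ and a₂b₂ᵀ must span the same plane of matrices: they are the rank-1 matrices of the form x·S₀ + y·S₁.
The 2×2 minor of x·S₀ + y·S₁ on rows {0,1}, columns {0,1} is 216·x² + 288·xy + 72·y² = 72·(x + y)(3·x + y), vanishing at (x:y) = (1:-1) and (1:-3).
M₁ = S₀ − S₁ = [[-6, -2, -6], [-18, -6, -18], [12, 4, 12]] = (-2)·(1, 3, -2)(3, 1, 3)ᵀ and M₂ = S₀ − 3·S₁ = [[-36, -36, 12], [-36, -36, 12], [36, 36, -12]] = (-12)·(1, 1, -1)(3, 3, -1)ᵀ, so take a₁ = (1, 3, -2), b₁ = (3, 1, 3), a₂ = (1, 1, -1), b₂ = (3, 3, -1).
Each slice is an integer combination of E₁ = a₁b₁ᵀ and E₂ = a₂b₂ᵀ: S₀ = −3·E₁ + 6·E₂, S₁ = −E₁ + 6·E₂, S₂ = −3·E₁ − 3·E₂; reading off coefficients, c₁ = (-3, -1, -3) and c₂ = (6, 6, -3).
Hence T = (1, 3, -2) (x) (3, 1, 3) (x) (-3, -1, -3) + (1, 1, -1) (x) (3, 3, -1) (x) (6, 6, -3), so rank(T) ≤ 2.
These bounds meet, so rank(T) = 2.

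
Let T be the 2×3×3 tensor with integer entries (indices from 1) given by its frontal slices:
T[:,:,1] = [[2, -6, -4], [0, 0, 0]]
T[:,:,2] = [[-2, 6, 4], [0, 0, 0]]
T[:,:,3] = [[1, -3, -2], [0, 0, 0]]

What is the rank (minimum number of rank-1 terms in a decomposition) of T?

1

Lower bound: T ≠ 0 (e.g. T[1,1,1] = 2), so rank(T) ≥ 1.
Upper bound: if T = a ⊗ b ⊗ c then every fibre of T is a multiple of the corresponding factor, so read the factors off the fibres through the nonzero entry T[1,1,1] = 2.
The mode-1 fibre T[:,1,1] = [2, 0] gives a = [1, 0] (primitive direction); the mode-2 fibre T[1,:,1] = [2, -6, -4] gives b = [1, -3, -2]; then c[k] = T[1,1,k] / (a[1]·b[1]) = [2, -2, 1] / 1 = [2, -2, 1].
Expanding [1, 0] ⊗ [1, -3, -2] ⊗ [2, -2, 1] reproduces all 18 entries of T, so T = [1, 0] ⊗ [1, -3, -2] ⊗ [2, -2, 1] and rank(T) ≤ 1.
These bounds meet, so rank(T) = 1.
Check entry T[1,2,1] = -6: (1)·(-3)·(2) = -6.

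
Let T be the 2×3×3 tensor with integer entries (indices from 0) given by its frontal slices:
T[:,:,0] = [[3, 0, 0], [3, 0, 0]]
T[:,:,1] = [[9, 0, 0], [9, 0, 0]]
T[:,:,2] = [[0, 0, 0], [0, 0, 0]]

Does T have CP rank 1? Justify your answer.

The mode-1 fibre T[:,0,0] = [3, 3] gives a = (1, 1) (primitive direction); the mode-2 fibre T[0,:,0] = [3, 0, 0] gives b = (1, 0, 0); then c[k] = T[0,0,k] / (a[0]·b[0]) = [3, 9, 0] / 1 = (3, 9, 0).
Expanding (1, 1) ⊗ (1, 0, 0) ⊗ (3, 9, 0) reproduces all 18 entries of T, so T = (1, 1) ⊗ (1, 0, 0) ⊗ (3, 9, 0) and rank(T) ≤ 1.
Equivalently every frontal slice T[:,:,k] is c[k] times the rank-1 matrix (1, 1) ⊗ (1, 0, 0). So T has rank 1 (it is nonzero).

Yes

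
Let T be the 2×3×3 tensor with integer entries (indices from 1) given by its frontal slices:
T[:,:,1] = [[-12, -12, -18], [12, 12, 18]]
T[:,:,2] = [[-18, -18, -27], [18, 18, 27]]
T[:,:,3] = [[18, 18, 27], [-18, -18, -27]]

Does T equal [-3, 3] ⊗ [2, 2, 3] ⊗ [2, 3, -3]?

Reconstruct entrywise from the claimed factors. For example, T[2,1,1] = 12 and Σₗ aₗ[2]bₗ[1]cₗ[1] = (3)·(2)·(2) = 12; checking all 18 entries, every one matches. The claim holds.

Yes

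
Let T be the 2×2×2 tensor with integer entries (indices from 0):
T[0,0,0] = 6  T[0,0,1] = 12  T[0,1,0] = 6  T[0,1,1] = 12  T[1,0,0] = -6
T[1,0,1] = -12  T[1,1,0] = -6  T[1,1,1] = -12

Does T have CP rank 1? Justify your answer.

If T = a ⊗ b ⊗ c then every fibre of T is a multiple of the corresponding factor, so read the factors off the fibres through the nonzero entry T[0,0,0] = 6.
The mode-1 fibre T[:,0,0] = [6, -6] gives a = [1, -1] (primitive direction); the mode-2 fibre T[0,:,0] = [6, 6] gives b = [1, 1]; then c[k] = T[0,0,k] / (a[0]·b[0]) = [6, 12] / 1 = [6, 12].
Expanding [1, -1] ⊗ [1, 1] ⊗ [6, 12] reproduces all 8 entries of T, so T = [1, -1] ⊗ [1, 1] ⊗ [6, 12] and rank(T) ≤ 1.
Equivalently every frontal slice T[:,:,k] is c[k] times the rank-1 matrix [1, -1] ⊗ [1, 1]. So T has rank 1 (it is nonzero).

Yes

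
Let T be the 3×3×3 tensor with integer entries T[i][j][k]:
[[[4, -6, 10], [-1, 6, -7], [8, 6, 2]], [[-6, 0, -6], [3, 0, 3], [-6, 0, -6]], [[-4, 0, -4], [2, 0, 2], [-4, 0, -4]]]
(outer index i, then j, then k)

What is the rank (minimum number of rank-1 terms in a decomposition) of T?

2

Lower bound: in the mode-2 unfolding of T (rows indexed by j, columns by (i,k)) the 2×2 minor on rows j ∈ {0, 1}, columns (i,k) ∈ {(0,0), (0,1)} is det [[4, -6], [-1, 6]] = 18 ≠ 0, so that unfolding has rank ≥ 2 and hence rank(T) ≥ 2 (CP rank is at least every unfolding rank, though it can be larger).
Upper bound: with S_k = T[:,:,k], the two rank-1 terms a₁b₁ᵀ, a₂b₂ᵀ are the rank-1 members of the pencil x·S₀ + y·S₁.
The 2×2 minor of x·S₀ + y·S₁ on rows {0,1}, columns {0,1} is 6·x² + 18·xy = 6·(x + 3·y)(x), vanishing at (x:y) = (3:-1) and (0:1).
M₁ = 3·S₀ − S₁ = [[18, -9, 18], [-18, 9, -18], [-12, 6, -12]] = 3·[3, -3, -2][2, -1, 2]ᵀ and M₂ = S₁ = [[-6, 6, 6], [0, 0, 0], [0, 0, 0]] = (-6)·[1, 0, 0][1, -1, -1]ᵀ, so take a₁ = [3, -3, -2], b₁ = [2, -1, 2], a₂ = [1, 0, 0], b₂ = [1, -1, -1].
Each slice is an integer combination of E₁ = a₁b₁ᵀ and E₂ = a₂b₂ᵀ: S₀ = E₁ − 2·E₂, S₁ = −6·E₂, S₂ = E₁ + 4·E₂; reading off coefficients, c₁ = [1, 0, 1] and c₂ = [-2, -6, 4].
Hence T = [3, -3, -2] ⊗ [2, -1, 2] ⊗ [1, 0, 1] + [1, 0, 0] ⊗ [1, -1, -1] ⊗ [-2, -6, 4], so rank(T) ≤ 2.
These bounds meet, so rank(T) = 2.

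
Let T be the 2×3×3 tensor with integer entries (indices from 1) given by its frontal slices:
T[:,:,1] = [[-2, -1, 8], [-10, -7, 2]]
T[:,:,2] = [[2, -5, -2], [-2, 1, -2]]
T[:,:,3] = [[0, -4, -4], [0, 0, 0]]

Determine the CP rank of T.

3

Lower bound: the mode-2 unfolding of T (rows indexed by j, columns by (i,k) = (1,1), (1,2), (1,3), (2,1), (2,2), (2,3)) is [[-2, 2, 0, -10, -2, 0], [-1, -5, -4, -7, 1, 0], [8, -2, -4, 2, -2, 0]].
There the 3×3 minor on rows j ∈ {1, 2, 3}, columns (i,k) ∈ {(1,1), (1,2), (1,3)} is det [[-2, 2, 0], [-1, -5, -4], [8, -2, -4]] = -96 ≠ 0, so this unfolding has rank ≥ 3; CP rank is at least every unfolding rank, so rank(T) ≥ 3. (This is only a lower bound: in general the CP rank may exceed every unfolding rank, so we still need to exhibit 3 rank-1 terms summing to T.)
Upper bound: T is a sum of 3 rank-1 terms, T = [1, -1] ⊗ [2, -1, 2] ⊗ [1, 1, 0] + [1, 0] ⊗ [0, 1, 1] ⊗ [4, -4, -4] + [1, 2] ⊗ [2, 2, -1] ⊗ [-2, 0, 0] (written with every a and b primitive with positive leading entry and the scale carried by c; CP decompositions are not unique, and this one is verified by expanding entrywise), so rank(T) ≤ 3.
These bounds meet, so rank(T) = 3.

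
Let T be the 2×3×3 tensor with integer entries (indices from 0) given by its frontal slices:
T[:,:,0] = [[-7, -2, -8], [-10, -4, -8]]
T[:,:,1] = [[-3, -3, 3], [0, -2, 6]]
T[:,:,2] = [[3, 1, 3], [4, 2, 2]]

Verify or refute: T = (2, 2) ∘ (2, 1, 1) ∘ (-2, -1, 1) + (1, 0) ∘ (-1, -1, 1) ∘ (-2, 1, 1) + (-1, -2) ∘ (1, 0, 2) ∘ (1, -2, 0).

Reconstruct entrywise from the claimed factors. For example, T[1,0,2] = 4 and Σₗ aₗ[1]bₗ[0]cₗ[2] = (2)·(2)·(1) + (0)·(-1)·(1) + (-2)·(1)·(0) = 4; checking all 18 entries, every one matches. The claim holds.

Yes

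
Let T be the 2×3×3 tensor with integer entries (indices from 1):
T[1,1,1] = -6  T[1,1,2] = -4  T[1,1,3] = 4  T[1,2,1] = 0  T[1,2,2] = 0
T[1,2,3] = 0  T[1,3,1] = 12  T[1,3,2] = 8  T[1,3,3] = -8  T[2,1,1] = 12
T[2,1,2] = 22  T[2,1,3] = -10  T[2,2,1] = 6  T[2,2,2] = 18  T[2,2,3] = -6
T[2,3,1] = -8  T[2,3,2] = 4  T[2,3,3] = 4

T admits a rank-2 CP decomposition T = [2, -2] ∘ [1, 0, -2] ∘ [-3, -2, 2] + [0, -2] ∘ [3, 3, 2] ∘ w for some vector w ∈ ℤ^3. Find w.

w = [-1, -3, 1]

Subtract the known terms from T to get the rank-1 residual R = [0, -2] ∘ [3, 3, 2] ∘ w, so R[i,j,k] = a[i]·b[j]·w[k]. Pick indices with nonzero a[2]·b[1] = (-2)·(3) = -6. Only the fibre through (2,1,·) is needed: R[2,1,:] = T[2,1,:] − Σₗ aₗ[2]bₗ[1]cₗ = [12, 22, -10] − (-2)·(1)·[-3, -2, 2] = [6, 18, -6]. Then w[k] = R[2,1,k] / -6 for each k, giving w = [6, 18, -6] / -6 = [-1, -3, 1].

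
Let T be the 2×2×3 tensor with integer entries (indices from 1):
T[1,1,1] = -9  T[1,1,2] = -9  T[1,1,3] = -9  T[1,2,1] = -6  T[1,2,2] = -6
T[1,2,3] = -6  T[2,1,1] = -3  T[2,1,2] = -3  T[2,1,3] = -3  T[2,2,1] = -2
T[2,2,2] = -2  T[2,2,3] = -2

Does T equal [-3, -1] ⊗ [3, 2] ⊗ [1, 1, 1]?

Yes

Reconstruct entrywise from the claimed factors. For example, T[1,2,2] = -6 and Σₗ aₗ[1]bₗ[2]cₗ[2] = (-3)·(2)·(1) = -6; checking all 12 entries, every one matches. The claim holds.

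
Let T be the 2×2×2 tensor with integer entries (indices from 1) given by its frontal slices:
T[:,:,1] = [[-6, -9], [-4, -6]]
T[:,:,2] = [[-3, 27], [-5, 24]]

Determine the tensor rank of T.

Lower bound: the mode-2 unfolding of T (rows indexed by j, columns by (i,k) = (1,1), (1,2), (2,1), (2,2)) is [[-6, -3, -4, -5], [-9, 27, -6, 24]].
There the 2×2 minor on rows j ∈ {1, 2}, columns (i,k) ∈ {(1,1), (1,2)} is det [[-6, -3], [-9, 27]] = -189 ≠ 0, so this unfolding has rank ≥ 2; CP rank is at least every unfolding rank, so rank(T) ≥ 2. (Flattening ranks never certify an upper bound on CP rank; for that we must actually write T with 2 rank-1 terms.)
Upper bound — finding two terms. Write S_k = T[:,:,k] for the frontal slices: S₁ = [[-6, -9], [-4, -6]], S₂ = [[-3, 27], [-5, 24]].
If T = a₁ ⊗ b₁ ⊗ c₁ + a₂ ⊗ b₂ ⊗ c₂ then each S_k = c₁[k]·a₁b₁ᵀ + c₂[k]·a₂b₂ᵀ. S₁ and S₂ are linearly independent, so a₁b₁ᵀ and a₂b₂ᵀ must span the same plane of matrices: they are the rank-1 matrices of the form x·S₁ + y·S₂.
det(x·S₁ + y·S₂) is −63·xy + 63·y² = (-63)·(x − y)(y), vanishing at (x:y) = (1:1) and (1:0).
M₁ = S₁ + S₂ = [[-9, 18], [-9, 18]] = (-9)·[1, 1][1, -2]ᵀ and M₂ = S₁ = [[-6, -9], [-4, -6]] = −[3, 2][2, 3]ᵀ, so take a₁ = [1, 1], b₁ = [1, -2], a₂ = [3, 2], b₂ = [2, 3].
Each slice is an integer combination of E₁ = a₁b₁ᵀ and E₂ = a₂b₂ᵀ: S₁ = −E₂, S₂ = −9·E₁ + E₂; reading off coefficients, c₁ = [0, -9] and c₂ = [-1, 1].
Hence T = [1, 1] ⊗ [1, -2] ⊗ [0, -9] + [3, 2] ⊗ [2, 3] ⊗ [-1, 1], so rank(T) ≤ 2.
These bounds meet, so rank(T) = 2.
Check entry T[1,2,2] = 27: (1)·(-2)·(-9) + (3)·(3)·(1) = 27.

2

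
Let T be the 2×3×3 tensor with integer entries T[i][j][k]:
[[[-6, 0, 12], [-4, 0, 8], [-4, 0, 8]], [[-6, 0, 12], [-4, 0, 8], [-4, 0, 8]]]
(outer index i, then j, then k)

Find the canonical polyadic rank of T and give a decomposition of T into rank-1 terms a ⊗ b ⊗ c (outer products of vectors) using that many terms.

rank(T) = 1

Lower bound: T ≠ 0 (e.g. T[0,0,0] = -6), so rank(T) ≥ 1.
Upper bound: the mode-1 fibre T[:,0,0] = [-6, -6] gives a = [1, 1] (primitive direction); the mode-2 fibre T[0,:,0] = [-6, -4, -4] gives b = [3, 2, 2]; then c[k] = T[0,0,k] / (a[0]·b[0]) = [-6, 0, 12] / 3 = [-2, 0, 4].
Expanding [1, 1] ⊗ [3, 2, 2] ⊗ [-2, 0, 4] reproduces all 18 entries of T, so T = [1, 1] ⊗ [3, 2, 2] ⊗ [-2, 0, 4] and rank(T) ≤ 1.
These bounds meet, so rank(T) = 1.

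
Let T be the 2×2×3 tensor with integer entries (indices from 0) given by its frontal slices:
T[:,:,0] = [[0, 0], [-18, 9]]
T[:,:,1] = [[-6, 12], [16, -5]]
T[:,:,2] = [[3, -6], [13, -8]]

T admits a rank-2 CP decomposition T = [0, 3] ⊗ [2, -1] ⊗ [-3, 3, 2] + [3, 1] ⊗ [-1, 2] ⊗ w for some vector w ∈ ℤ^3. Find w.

w = [0, 2, -1]

Subtract the known terms from T to get the rank-1 residual R = [3, 1] ⊗ [-1, 2] ⊗ w, so R[i,j,k] = a[i]·b[j]·w[k]. Pick indices with nonzero a[0]·b[0] = (3)·(-1) = -3. Only the fibre through (0,0,·) is needed: R[0,0,:] = T[0,0,:] − Σₗ aₗ[0]bₗ[0]cₗ = [0, -6, 3] − (0)·(2)·[-3, 3, 2] = [0, -6, 3]. Then w[k] = R[0,0,k] / -3 for each k, giving w = [0, -6, 3] / -3 = [0, 2, -1].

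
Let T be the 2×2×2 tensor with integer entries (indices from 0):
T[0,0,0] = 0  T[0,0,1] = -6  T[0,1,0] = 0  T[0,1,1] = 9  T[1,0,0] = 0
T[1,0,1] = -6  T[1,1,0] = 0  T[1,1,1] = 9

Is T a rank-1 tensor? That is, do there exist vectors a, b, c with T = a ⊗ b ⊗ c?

The mode-1 fibre T[:,0,1] = [-6, -6] gives a = [1, 1] (primitive direction); the mode-2 fibre T[0,:,1] = [-6, 9] gives b = [2, -3]; then c[k] = T[0,0,k] / (a[0]·b[0]) = [0, -6] / 2 = [0, -3].
Expanding [1, 1] ⊗ [2, -3] ⊗ [0, -3] reproduces all 8 entries of T, so T = [1, 1] ⊗ [2, -3] ⊗ [0, -3] and rank(T) ≤ 1.
Equivalently every frontal slice T[:,:,k] is c[k] times the rank-1 matrix [1, 1] ⊗ [2, -3]. So T has rank 1 (it is nonzero).

Yes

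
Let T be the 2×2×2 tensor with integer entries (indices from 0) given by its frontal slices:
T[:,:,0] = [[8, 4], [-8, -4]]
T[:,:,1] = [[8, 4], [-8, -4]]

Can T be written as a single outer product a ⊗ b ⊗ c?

The mode-1 fibre T[:,0,0] = [8, -8] gives a = [1, -1] (primitive direction); the mode-2 fibre T[0,:,0] = [8, 4] gives b = [2, 1]; then c[k] = T[0,0,k] / (a[0]·b[0]) = [8, 8] / 2 = [4, 4].
Expanding [1, -1] ⊗ [2, 1] ⊗ [4, 4] reproduces all 8 entries of T, so T = [1, -1] ⊗ [2, 1] ⊗ [4, 4] and rank(T) ≤ 1.
Equivalently every frontal slice T[:,:,k] is c[k] times the rank-1 matrix [1, -1] ⊗ [2, 1]. So T has rank 1 (it is nonzero).

Yes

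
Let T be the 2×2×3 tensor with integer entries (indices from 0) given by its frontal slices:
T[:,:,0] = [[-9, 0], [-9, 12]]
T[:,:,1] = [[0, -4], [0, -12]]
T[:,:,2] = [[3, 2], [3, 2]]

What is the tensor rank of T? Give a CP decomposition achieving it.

Lower bound: the mode-2 unfolding of T (rows indexed by j, columns by (i,k) = (0,0), (0,1), (0,2), (1,0), (1,1), (1,2)) is [[-9, 0, 3, -9, 0, 3], [0, -4, 2, 12, -12, 2]].
There the 2×2 minor on rows j ∈ {0, 1}, columns (i,k) ∈ {(0,0), (0,1)} is det [[-9, 0], [0, -4]] = 36 ≠ 0, so this unfolding has rank ≥ 2; CP rank is at least every unfolding rank, so rank(T) ≥ 2. (Unfolding ranks only ever bound the CP rank from below — rank(T) can be strictly larger than all of them — so the matching upper bound has to come from an explicit 2-term decomposition.)
Upper bound — finding two terms. Write S_k = T[:,:,k] for the frontal slices: S₀ = [[-9, 0], [-9, 12]], S₁ = [[0, -4], [0, -12]], S₂ = [[3, 2], [3, 2]].
If T = a₁ ⊗ b₁ ⊗ c₁ + a₂ ⊗ b₂ ⊗ c₂ then each S_k = c₁[k]·a₁b₁ᵀ + c₂[k]·a₂b₂ᵀ. S₀ and S₁ are linearly independent, so a₁b₁ᵀ and a₂b₂ᵀ must span the same plane of matrices: they are the rank-1 matrices of the form x·S₀ + y·S₁.
det(x·S₀ + y·S₁) is −108·x² + 72·xy = (-36)·(3·x − 2·y)(x), vanishing at (x:y) = (2:3) and (0:1).
M₁ = 2·S₀ + 3·S₁ = [[-18, -12], [-18, -12]] = (-6)·(1, 1)(3, 2)ᵀ and M₂ = S₁ = [[0, -4], [0, -12]] = (-4)·(1, 3)(0, 1)ᵀ, so take a₁ = (1, 1), b₁ = (3, 2), a₂ = (1, 3), b₂ = (0, 1).
Each slice is an integer combination of E₁ = a₁b₁ᵀ and E₂ = a₂b₂ᵀ: S₀ = −3·E₁ + 6·E₂, S₁ = −4·E₂, S₂ = E₁; reading off coefficients, c₁ = (-3, 0, 1) and c₂ = (6, -4, 0).
Hence T = (1, 1) ⊗ (3, 2) ⊗ (-3, 0, 1) + (1, 3) ⊗ (0, 1) ⊗ (6, -4, 0), so rank(T) ≤ 2.
These bounds meet, so rank(T) = 2.

rank(T) = 2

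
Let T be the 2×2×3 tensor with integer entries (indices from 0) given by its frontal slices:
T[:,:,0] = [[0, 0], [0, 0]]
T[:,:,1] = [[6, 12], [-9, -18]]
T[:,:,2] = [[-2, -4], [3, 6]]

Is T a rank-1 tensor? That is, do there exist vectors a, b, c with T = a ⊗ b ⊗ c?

Yes

If T = a ⊗ b ⊗ c then every fibre of T is a multiple of the corresponding factor, so read the factors off the fibres through the nonzero entry T[0,0,1] = 6.
The mode-1 fibre T[:,0,1] = [6, -9] gives a = (2, -3) (primitive direction); the mode-2 fibre T[0,:,1] = [6, 12] gives b = (1, 2); then c[k] = T[0,0,k] / (a[0]·b[0]) = [0, 6, -2] / 2 = (0, 3, -1).
Expanding (2, -3) ⊗ (1, 2) ⊗ (0, 3, -1) reproduces all 12 entries of T, so T = (2, -3) ⊗ (1, 2) ⊗ (0, 3, -1) and rank(T) ≤ 1.
Equivalently every frontal slice T[:,:,k] is c[k] times the rank-1 matrix (2, -3) ⊗ (1, 2). So T has rank 1 (it is nonzero).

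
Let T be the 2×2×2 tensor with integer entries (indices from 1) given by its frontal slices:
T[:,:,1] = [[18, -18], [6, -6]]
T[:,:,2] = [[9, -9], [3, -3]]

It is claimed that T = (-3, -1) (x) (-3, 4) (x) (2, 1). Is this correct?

Reconstruct entry (1,2,1) from the claimed factors: Σₗ aₗ[1]bₗ[2]cₗ[1] = (-3)·(4)·(2) = -24, but T[1,2,1] = -18. The claim is false.

No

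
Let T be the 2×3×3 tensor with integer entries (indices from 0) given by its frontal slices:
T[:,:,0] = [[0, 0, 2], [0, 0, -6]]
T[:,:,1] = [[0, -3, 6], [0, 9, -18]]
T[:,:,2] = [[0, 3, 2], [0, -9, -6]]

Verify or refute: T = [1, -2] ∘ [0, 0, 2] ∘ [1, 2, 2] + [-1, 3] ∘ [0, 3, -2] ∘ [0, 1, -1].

Reconstruct entry (1,2,0) from the claimed factors: Σₗ aₗ[1]bₗ[2]cₗ[0] = (-2)·(2)·(1) + (3)·(-2)·(0) = -4, but T[1,2,0] = -6. The claim is false.

No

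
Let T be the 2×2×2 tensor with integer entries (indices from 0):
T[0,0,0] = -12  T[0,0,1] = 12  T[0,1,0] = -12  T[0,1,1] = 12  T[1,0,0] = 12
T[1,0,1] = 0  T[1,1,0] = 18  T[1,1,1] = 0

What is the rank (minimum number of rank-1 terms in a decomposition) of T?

Lower bound: in the mode-1 unfolding of T (rows indexed by i, columns by (j,k)) the 2×2 minor on rows i ∈ {0, 1}, columns (j,k) ∈ {(0,0), (0,1)} is det [[-12, 12], [12, 0]] = -144 ≠ 0, so that unfolding has rank ≥ 2 and hence rank(T) ≥ 2 (CP rank is at least every unfolding rank, though it can be larger).
Upper bound: with S_k = T[:,:,k], the two rank-1 terms a₁b₁ᵀ, a₂b₂ᵀ are the rank-1 members of the pencil x·S₀ + y·S₁.
det(x·S₀ + y·S₁) is −72·x² + 72·xy = (-72)·(x − y)(x), vanishing at (x:y) = (1:1) and (0:1).
M₁ = S₀ + S₁ = [[0, 0], [12, 18]] = 6·[0, 1][2, 3]ᵀ and M₂ = S₁ = [[12, 12], [0, 0]] = 12·[1, 0][1, 1]ᵀ, so take a₁ = [0, 1], b₁ = [2, 3], a₂ = [1, 0], b₂ = [1, 1].
Each slice is an integer combination of E₁ = a₁b₁ᵀ and E₂ = a₂b₂ᵀ: S₀ = 6·E₁ − 12·E₂, S₁ = 12·E₂; reading off coefficients, c₁ = [6, 0] and c₂ = [-12, 12].
Hence T = [0, 1] ⊗ [2, 3] ⊗ [6, 0] + [1, 0] ⊗ [1, 1] ⊗ [-12, 12], so rank(T) ≤ 2.
These bounds meet, so rank(T) = 2.

2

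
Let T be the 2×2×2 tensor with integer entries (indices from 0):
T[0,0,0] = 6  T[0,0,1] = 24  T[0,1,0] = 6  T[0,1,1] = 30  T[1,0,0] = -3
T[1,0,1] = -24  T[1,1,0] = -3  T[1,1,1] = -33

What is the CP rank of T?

Lower bound: in the mode-2 unfolding of T (rows indexed by j, columns by (i,k)) the 2×2 minor on rows j ∈ {0, 1}, columns (i,k) ∈ {(0,0), (0,1)} is det [[6, 24], [6, 30]] = 36 ≠ 0, so that unfolding has rank ≥ 2 and hence rank(T) ≥ 2 (CP rank is at least every unfolding rank, though it can be larger).
Upper bound: with S_k = T[:,:,k], the two rank-1 terms a₁b₁ᵀ, a₂b₂ᵀ are the rank-1 members of the pencil x·S₀ + y·S₁.
det(x·S₀ + y·S₁) is −36·xy − 72·y² = (-36)·(x + 2·y)(y), vanishing at (x:y) = (2:-1) and (1:0).
M₁ = 2·S₀ − S₁ = [[-12, -18], [18, 27]] = (-3)·[2, -3][2, 3]ᵀ and M₂ = S₀ = [[6, 6], [-3, -3]] = 3·[2, -1][1, 1]ᵀ, so take a₁ = [2, -3], b₁ = [2, 3], a₂ = [2, -1], b₂ = [1, 1].
Each slice is an integer combination of E₁ = a₁b₁ᵀ and E₂ = a₂b₂ᵀ: S₀ = 3·E₂, S₁ = 3·E₁ + 6·E₂; reading off coefficients, c₁ = [0, 3] and c₂ = [3, 6].
Hence T = [2, -3] (x) [2, 3] (x) [0, 3] + [2, -1] (x) [1, 1] (x) [3, 6], so rank(T) ≤ 2.
These bounds meet, so rank(T) = 2.

2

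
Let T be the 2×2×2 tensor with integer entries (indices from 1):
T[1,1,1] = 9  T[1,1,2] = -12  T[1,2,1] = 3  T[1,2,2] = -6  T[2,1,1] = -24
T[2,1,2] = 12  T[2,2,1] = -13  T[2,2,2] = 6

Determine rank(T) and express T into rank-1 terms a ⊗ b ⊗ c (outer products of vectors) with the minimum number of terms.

Lower bound: in the mode-3 unfolding of T (rows indexed by k, columns by (i,j)) the 2×2 minor on rows k ∈ {1, 2}, columns (i,j) ∈ {(1,1), (1,2)} is det [[9, 3], [-12, -6]] = -18 ≠ 0, so that unfolding has rank ≥ 2 and hence rank(T) ≥ 2 (CP rank is at least every unfolding rank, though it can be larger).
Upper bound: with S_k = T[:,:,k], the two rank-1 terms a₁b₁ᵀ, a₂b₂ᵀ are the rank-1 members of the pencil x·S₁ + y·S₂.
det(x·S₁ + y·S₂) is −45·x² + 30·xy = (-15)·(3·x − 2·y)(x), vanishing at (x:y) = (2:3) and (0:1).
M₁ = 2·S₁ + 3·S₂ = [[-18, -12], [-12, -8]] = (-2)·[3, 2][3, 2]ᵀ and M₂ = S₂ = [[-12, -6], [12, 6]] = (-6)·[1, -1][2, 1]ᵀ, so take a₁ = [3, 2], b₁ = [3, 2], a₂ = [1, -1], b₂ = [2, 1].
Each slice is an integer combination of E₁ = a₁b₁ᵀ and E₂ = a₂b₂ᵀ: S₁ = −E₁ + 9·E₂, S₂ = −6·E₂; reading off coefficients, c₁ = [-1, 0] and c₂ = [9, -6].
Hence T = [3, 2] ⊗ [3, 2] ⊗ [-1, 0] + [1, -1] ⊗ [2, 1] ⊗ [9, -6], so rank(T) ≤ 2.
These bounds meet, so rank(T) = 2.

rank(T) = 2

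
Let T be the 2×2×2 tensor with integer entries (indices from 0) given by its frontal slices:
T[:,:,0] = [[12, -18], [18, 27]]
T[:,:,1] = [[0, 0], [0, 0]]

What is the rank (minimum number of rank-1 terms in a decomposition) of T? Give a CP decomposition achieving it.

Lower bound: in the mode-2 unfolding of T (rows indexed by j, columns by (i,k)) the 2×2 minor on rows j ∈ {0, 1}, columns (i,k) ∈ {(0,0), (1,0)} is det [[12, 18], [-18, 27]] = 648 ≠ 0, so that unfolding has rank ≥ 2 and hence rank(T) ≥ 2 (CP rank is at least every unfolding rank, though it can be larger).
Upper bound: T[:,:,k] = c[k]·M for every slice, with c = [1, 0] and M = [[12, -18], [18, 27]] (rows i, columns j).
Splitting M by its rows (i = 0, 1), M = [1, 0][12, -18]ᵀ + [0, 1][18, 27]ᵀ.
Hence T = [1, 0] ⊗ [12, -18] ⊗ [1, 0] + [0, 1] ⊗ [18, 27] ⊗ [1, 0], so rank(T) ≤ 2.
These bounds meet, so rank(T) = 2.

rank(T) = 2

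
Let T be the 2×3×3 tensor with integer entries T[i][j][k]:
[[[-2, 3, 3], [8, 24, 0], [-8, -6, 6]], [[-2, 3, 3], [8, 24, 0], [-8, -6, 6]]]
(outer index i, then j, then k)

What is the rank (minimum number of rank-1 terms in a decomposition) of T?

Lower bound: the mode-3 unfolding of T (rows indexed by k, columns by (i,j) = (0,0), (0,1), (0,2), (1,0), (1,1), (1,2)) is [[-2, 8, -8, -2, 8, -8], [3, 24, -6, 3, 24, -6], [3, 0, 6, 3, 0, 6]].
There the 2×2 minor on rows k ∈ {0, 1}, columns (i,j) ∈ {(0,0), (0,1)} is det [[-2, 8], [3, 24]] = -72 ≠ 0, so this unfolding has rank ≥ 2; CP rank is at least every unfolding rank, so rank(T) ≥ 2. (Unfolding ranks only ever bound the CP rank from below — rank(T) can be strictly larger than all of them — so the matching upper bound has to come from an explicit 2-term decomposition.)
Upper bound — finding two terms. Every mode-1 slice of T is a multiple of one matrix: T[i,:,:] = a[i]·M with a = [1, 1] and M = [[-2, 3, 3], [8, 24, 0], [-8, -6, 6]] (rows indexed by j, columns by k). So it suffices to write M as a sum of two rank-1 matrices.
The rows of M satisfy (row 1) = 4·(row 0) − 2·(row 2), so splitting by rows, M = [1, 4, 0][-2, 3, 3]ᵀ + [0, -2, 1][-8, -6, 6]ᵀ.
Hence T = [1, 1] ⊗ [1, 4, 0] ⊗ [-2, 3, 3] + [1, 1] ⊗ [0, -2, 1] ⊗ [-8, -6, 6], so rank(T) ≤ 2.
These bounds meet, so rank(T) = 2.

2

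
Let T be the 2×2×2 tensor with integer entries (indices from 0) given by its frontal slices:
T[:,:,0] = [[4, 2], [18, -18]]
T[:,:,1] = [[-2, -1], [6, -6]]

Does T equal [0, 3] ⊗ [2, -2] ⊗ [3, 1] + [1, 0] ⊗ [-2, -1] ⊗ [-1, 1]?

No

Reconstruct entry (0,0,0) from the claimed factors: Σₗ aₗ[0]bₗ[0]cₗ[0] = (0)·(2)·(3) + (1)·(-2)·(-1) = 2, but T[0,0,0] = 4. The claim is false.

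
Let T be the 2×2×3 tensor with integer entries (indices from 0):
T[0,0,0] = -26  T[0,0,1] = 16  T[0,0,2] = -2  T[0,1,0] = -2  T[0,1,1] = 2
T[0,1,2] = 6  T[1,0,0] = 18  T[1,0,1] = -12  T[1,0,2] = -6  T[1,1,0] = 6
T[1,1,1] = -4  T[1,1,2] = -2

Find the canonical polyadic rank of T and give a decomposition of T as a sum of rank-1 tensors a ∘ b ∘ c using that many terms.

rank(T) = 2

Lower bound: the mode-2 unfolding of T (rows indexed by j, columns by (i,k) = (0,0), (0,1), (0,2), (1,0), (1,1), (1,2)) is [[-26, 16, -2, 18, -12, -6], [-2, 2, 6, 6, -4, -2]].
There the 2×2 minor on rows j ∈ {0, 1}, columns (i,k) ∈ {(0,0), (0,1)} is det [[-26, 16], [-2, 2]] = -20 ≠ 0, so this unfolding has rank ≥ 2; CP rank is at least every unfolding rank, so rank(T) ≥ 2. (This is only a lower bound: in general the CP rank may exceed every unfolding rank, so we still need to exhibit 2 rank-1 terms summing to T.)
Upper bound — finding two terms. Write S_k = T[:,:,k] for the frontal slices: S₀ = [[-26, -2], [18, 6]], S₁ = [[16, 2], [-12, -4]], S₂ = [[-2, 6], [-6, -2]].
If T = a₁ ∘ b₁ ∘ c₁ + a₂ ∘ b₂ ∘ c₂ then each S_k = c₁[k]·a₁b₁ᵀ + c₂[k]·a₂b₂ᵀ. S₀ and S₁ are linearly independent, so a₁b₁ᵀ and a₂b₂ᵀ must span the same plane of matrices: they are the rank-1 matrices of the form x·S₀ + y·S₁.
det(x·S₀ + y·S₁) is −120·x² + 140·xy − 40·y² = (-20)·(3·x − 2·y)(2·x − y), vanishing at (x:y) = (2:3) and (1:2).
M₁ = 2·S₀ + 3·S₁ = [[-4, 2], [0, 0]] = (-2)·[1, 0][2, -1]ᵀ and M₂ = S₀ + 2·S₁ = [[6, 2], [-6, -2]] = 2·[1, -1][3, 1]ᵀ, so take a₁ = [1, 0], b₁ = [2, -1], a₂ = [1, -1], b₂ = [3, 1].
Each slice is an integer combination of E₁ = a₁b₁ᵀ and E₂ = a₂b₂ᵀ: S₀ = −4·E₁ − 6·E₂, S₁ = 2·E₁ + 4·E₂, S₂ = −4·E₁ + 2·E₂; reading off coefficients, c₁ = [-4, 2, -4] and c₂ = [-6, 4, 2].
Hence T = [1, 0] ∘ [2, -1] ∘ [-4, 2, -4] + [1, -1] ∘ [3, 1] ∘ [-6, 4, 2], so rank(T) ≤ 2.
These bounds meet, so rank(T) = 2.
Check entry T[0,0,1] = 16: (1)·(2)·(2) + (1)·(3)·(4) = 16.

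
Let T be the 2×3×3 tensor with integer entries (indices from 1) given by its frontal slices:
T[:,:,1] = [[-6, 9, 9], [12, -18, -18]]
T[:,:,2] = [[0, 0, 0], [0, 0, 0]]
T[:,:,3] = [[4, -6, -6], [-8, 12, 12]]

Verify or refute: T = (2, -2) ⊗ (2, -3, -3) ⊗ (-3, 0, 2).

No

Reconstruct entry (1,1,1) from the claimed factors: Σₗ aₗ[1]bₗ[1]cₗ[1] = (2)·(2)·(-3) = -12, but T[1,1,1] = -6. The claim is false.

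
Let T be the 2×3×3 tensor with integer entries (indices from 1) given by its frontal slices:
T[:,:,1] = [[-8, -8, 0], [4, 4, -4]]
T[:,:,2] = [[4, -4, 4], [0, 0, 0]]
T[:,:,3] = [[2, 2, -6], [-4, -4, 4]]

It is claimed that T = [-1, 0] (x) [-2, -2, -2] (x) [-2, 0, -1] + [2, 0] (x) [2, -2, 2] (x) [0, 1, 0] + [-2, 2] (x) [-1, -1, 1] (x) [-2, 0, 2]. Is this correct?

Reconstruct entrywise from the claimed factors. For example, T[1,1,1] = -8 and Σₗ aₗ[1]bₗ[1]cₗ[1] = (-1)·(-2)·(-2) + (2)·(2)·(0) + (-2)·(-1)·(-2) = -8; checking all 18 entries, every one matches. The claim holds.

Yes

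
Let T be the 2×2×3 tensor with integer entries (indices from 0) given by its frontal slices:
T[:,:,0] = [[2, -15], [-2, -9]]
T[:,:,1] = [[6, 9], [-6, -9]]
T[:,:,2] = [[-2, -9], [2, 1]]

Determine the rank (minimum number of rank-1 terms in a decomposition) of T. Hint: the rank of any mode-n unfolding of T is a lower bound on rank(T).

2

Lower bound: the mode-3 unfolding of T (rows indexed by k, columns by (i,j) = (0,0), (0,1), (1,0), (1,1)) is [[2, -15, -2, -9], [6, 9, -6, -9], [-2, -9, 2, 1]].
There the 2×2 minor on rows k ∈ {0, 1}, columns (i,j) ∈ {(0,0), (0,1)} is det [[2, -15], [6, 9]] = 108 ≠ 0, so this unfolding has rank ≥ 2; CP rank is at least every unfolding rank, so rank(T) ≥ 2. (This is only a lower bound: in general the CP rank may exceed every unfolding rank, so we still need to exhibit 2 rank-1 terms summing to T.)
Upper bound — finding two terms. Write S_k = T[:,:,k] for the frontal slices: S₀ = [[2, -15], [-2, -9]], S₁ = [[6, 9], [-6, -9]], S₂ = [[-2, -9], [2, 1]].
If T = a₁ ⊗ b₁ ⊗ c₁ + a₂ ⊗ b₂ ⊗ c₂ then each S_k = c₁[k]·a₁b₁ᵀ + c₂[k]·a₂b₂ᵀ. S₀ and S₁ are linearly independent, so a₁b₁ᵀ and a₂b₂ᵀ must span the same plane of matrices: they are the rank-1 matrices of the form x·S₀ + y·S₁.
det(x·S₀ + y·S₁) is −48·x² − 144·xy = (-48)·(x + 3·y)(x), vanishing at (x:y) = (3:-1) and (0:1).
M₁ = 3·S₀ − S₁ = [[0, -54], [0, -18]] = (-18)·[3, 1][0, 1]ᵀ and M₂ = S₁ = [[6, 9], [-6, -9]] = 3·[1, -1][2, 3]ᵀ, so take a₁ = [3, 1], b₁ = [0, 1], a₂ = [1, -1], b₂ = [2, 3].
Each slice is an integer combination of E₁ = a₁b₁ᵀ and E₂ = a₂b₂ᵀ: S₀ = −6·E₁ + E₂, S₁ = 3·E₂, S₂ = −2·E₁ − E₂; reading off coefficients, c₁ = [-6, 0, -2] and c₂ = [1, 3, -1].
Hence T = [3, 1] ⊗ [0, 1] ⊗ [-6, 0, -2] + [1, -1] ⊗ [2, 3] ⊗ [1, 3, -1], so rank(T) ≤ 2.
These bounds meet, so rank(T) = 2.
Check entry T[0,0,1] = 6: (3)·(0)·(0) + (1)·(2)·(3) = 6.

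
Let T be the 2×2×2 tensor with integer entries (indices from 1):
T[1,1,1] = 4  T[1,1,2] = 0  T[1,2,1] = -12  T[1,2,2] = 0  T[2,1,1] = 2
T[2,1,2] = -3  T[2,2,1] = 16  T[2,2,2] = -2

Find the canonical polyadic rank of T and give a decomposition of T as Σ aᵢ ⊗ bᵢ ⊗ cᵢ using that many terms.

rank(T) = 2

Lower bound: the mode-1 unfolding of T (rows indexed by i, columns by (j,k) = (1,1), (1,2), (2,1), (2,2)) is [[4, 0, -12, 0], [2, -3, 16, -2]].
There the 2×2 minor on rows i ∈ {1, 2}, columns (j,k) ∈ {(1,1), (1,2)} is det [[4, 0], [2, -3]] = -12 ≠ 0, so this unfolding has rank ≥ 2; CP rank is at least every unfolding rank, so rank(T) ≥ 2. (Unfolding ranks only ever bound the CP rank from below — rank(T) can be strictly larger than all of them — so the matching upper bound has to come from an explicit 2-term decomposition.)
Upper bound — finding two terms. Write S_k = T[:,:,k] for the frontal slices: S₁ = [[4, -12], [2, 16]], S₂ = [[0, 0], [-3, -2]].
If T = a₁ ⊗ b₁ ⊗ c₁ + a₂ ⊗ b₂ ⊗ c₂ then each S_k = c₁[k]·a₁b₁ᵀ + c₂[k]·a₂b₂ᵀ. S₁ and S₂ are linearly independent, so a₁b₁ᵀ and a₂b₂ᵀ must span the same plane of matrices: they are the rank-1 matrices of the form x·S₁ + y·S₂.
det(x·S₁ + y·S₂) is 88·x² − 44·xy = 44·(2·x − y)(x), vanishing at (x:y) = (1:2) and (0:1).
M₁ = S₁ + 2·S₂ = [[4, -12], [-4, 12]] = 4·(1, -1)(1, -3)ᵀ and M₂ = S₂ = [[0, 0], [-3, -2]] = −(0, 1)(3, 2)ᵀ, so take a₁ = (1, -1), b₁ = (1, -3), a₂ = (0, 1), b₂ = (3, 2).
Each slice is an integer combination of E₁ = a₁b₁ᵀ and E₂ = a₂b₂ᵀ: S₁ = 4·E₁ + 2·E₂, S₂ = −E₂; reading off coefficients, c₁ = (4, 0) and c₂ = (2, -1).
Hence T = (1, -1) ⊗ (1, -3) ⊗ (4, 0) + (0, 1) ⊗ (3, 2) ⊗ (2, -1), so rank(T) ≤ 2.
These bounds meet, so rank(T) = 2.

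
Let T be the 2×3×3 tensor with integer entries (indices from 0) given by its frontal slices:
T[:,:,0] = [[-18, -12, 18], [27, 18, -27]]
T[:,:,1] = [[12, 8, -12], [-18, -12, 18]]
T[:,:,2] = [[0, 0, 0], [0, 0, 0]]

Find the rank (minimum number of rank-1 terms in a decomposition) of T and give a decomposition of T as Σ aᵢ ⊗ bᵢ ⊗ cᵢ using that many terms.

rank(T) = 1

Lower bound: T ≠ 0 (e.g. T[0,0,0] = -18), so rank(T) ≥ 1.
Upper bound: if T = a ⊗ b ⊗ c then every fibre of T is a multiple of the corresponding factor, so read the factors off the fibres through the nonzero entry T[0,0,0] = -18.
The mode-1 fibre T[:,0,0] = [-18, 27] gives a = [2, -3] (primitive direction); the mode-2 fibre T[0,:,0] = [-18, -12, 18] gives b = [3, 2, -3]; then c[k] = T[0,0,k] / (a[0]·b[0]) = [-18, 12, 0] / 6 = [-3, 2, 0].
Expanding [2, -3] ⊗ [3, 2, -3] ⊗ [-3, 2, 0] reproduces all 18 entries of T, so T = [2, -3] ⊗ [3, 2, -3] ⊗ [-3, 2, 0] and rank(T) ≤ 1.
These bounds meet, so rank(T) = 1.
Check entry T[1,2,1] = 18: (-3)·(-3)·(2) = 18.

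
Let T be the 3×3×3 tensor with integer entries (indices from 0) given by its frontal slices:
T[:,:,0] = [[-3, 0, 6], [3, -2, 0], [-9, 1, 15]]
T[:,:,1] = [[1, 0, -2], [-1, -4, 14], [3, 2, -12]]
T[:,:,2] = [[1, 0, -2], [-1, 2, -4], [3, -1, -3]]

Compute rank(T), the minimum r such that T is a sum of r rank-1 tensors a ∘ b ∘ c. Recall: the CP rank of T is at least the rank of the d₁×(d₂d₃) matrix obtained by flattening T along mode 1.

Lower bound: the mode-3 unfolding of T (rows indexed by k, columns by (i,j) = (0,0), (0,1), (0,2), (1,0), (1,1), (1,2), (2,0), (2,1), (2,2)) is [[-3, 0, 6, 3, -2, 0, -9, 1, 15], [1, 0, -2, -1, -4, 14, 3, 2, -12], [1, 0, -2, -1, 2, -4, 3, -1, -3]].
There the 2×2 minor on rows k ∈ {0, 1}, columns (i,j) ∈ {(0,0), (1,1)} is det [[-3, -2], [1, -4]] = 14 ≠ 0, so this unfolding has rank ≥ 2; CP rank is at least every unfolding rank, so rank(T) ≥ 2. (Flattening ranks never certify an upper bound on CP rank; for that we must actually write T with 2 rank-1 terms.)
Upper bound — finding two terms. Write S_k = T[:,:,k] for the frontal slices: S₀ = [[-3, 0, 6], [3, -2, 0], [-9, 1, 15]], S₁ = [[1, 0, -2], [-1, -4, 14], [3, 2, -12]], S₂ = [[1, 0, -2], [-1, 2, -4], [3, -1, -3]].
If T = a₁ ∘ b₁ ∘ c₁ + a₂ ∘ b₂ ∘ c₂ then each S_k = c₁[k]·a₁b₁ᵀ + c₂[k]·a₂b₂ᵀ. S₀ and S₁ are linearly independent, so a₁b₁ᵀ and a₂b₂ᵀ must span the same plane of matrices: they are the rank-1 matrices of the form x·S₀ + y·S₁.
The 2×2 minor of x·S₀ + y·S₁ on rows {0,1}, columns {0,1} is 6·x² + 10·xy − 4·y² = 2·(x + 2·y)(3·x − y), vanishing at (x:y) = (2:-1) and (1:3).
M₁ = 2·S₀ − S₁ = [[-7, 0, 14], [7, 0, -14], [-21, 0, 42]] = (-7)·[1, -1, 3][1, 0, -2]ᵀ and M₂ = S₀ + 3·S₁ = [[0, 0, 0], [0, -14, 42], [0, 7, -21]] = (-7)·[0, 2, -1][0, 1, -3]ᵀ, so take a₁ = [1, -1, 3], b₁ = [1, 0, -2], a₂ = [0, 2, -1], b₂ = [0, 1, -3].
Each slice is an integer combination of E₁ = a₁b₁ᵀ and E₂ = a₂b₂ᵀ: S₀ = −3·E₁ − E₂, S₁ = E₁ − 2·E₂, S₂ = E₁ + E₂; reading off coefficients, c₁ = [-3, 1, 1] and c₂ = [-1, -2, 1].
Hence T = [1, -1, 3] ∘ [1, 0, -2] ∘ [-3, 1, 1] + [0, 2, -1] ∘ [0, 1, -3] ∘ [-1, -2, 1], so rank(T) ≤ 2.
These bounds meet, so rank(T) = 2.

2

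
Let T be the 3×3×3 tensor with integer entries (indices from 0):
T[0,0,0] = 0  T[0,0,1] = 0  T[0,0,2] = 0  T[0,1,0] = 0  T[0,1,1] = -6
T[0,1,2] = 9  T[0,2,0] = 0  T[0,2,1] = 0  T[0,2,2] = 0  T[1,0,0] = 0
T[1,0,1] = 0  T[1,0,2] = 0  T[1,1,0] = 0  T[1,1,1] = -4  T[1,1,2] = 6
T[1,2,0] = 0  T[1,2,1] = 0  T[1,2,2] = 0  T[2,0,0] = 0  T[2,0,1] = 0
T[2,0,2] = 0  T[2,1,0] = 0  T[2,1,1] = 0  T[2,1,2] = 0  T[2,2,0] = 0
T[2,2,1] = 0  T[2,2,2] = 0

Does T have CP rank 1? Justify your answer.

If T = a ⊗ b ⊗ c then every fibre of T is a multiple of the corresponding factor, so read the factors off the fibres through the nonzero entry T[0,1,1] = -6.
The mode-1 fibre T[:,1,1] = [-6, -4, 0] gives a = [3, 2, 0] (primitive direction); the mode-2 fibre T[0,:,1] = [0, -6, 0] gives b = [0, 1, 0]; then c[k] = T[0,1,k] / (a[0]·b[1]) = [0, -6, 9] / 3 = [0, -2, 3].
Expanding [3, 2, 0] ⊗ [0, 1, 0] ⊗ [0, -2, 3] reproduces all 27 entries of T, so T = [3, 2, 0] ⊗ [0, 1, 0] ⊗ [0, -2, 3] and rank(T) ≤ 1.
Equivalently every frontal slice T[:,:,k] is c[k] times the rank-1 matrix [3, 2, 0] ⊗ [0, 1, 0]. So T has rank 1 (it is nonzero).

Yes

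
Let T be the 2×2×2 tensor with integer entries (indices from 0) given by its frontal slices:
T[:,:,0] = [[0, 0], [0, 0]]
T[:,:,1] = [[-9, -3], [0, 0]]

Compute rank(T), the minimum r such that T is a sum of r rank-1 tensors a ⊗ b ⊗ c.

Lower bound: T ≠ 0 (e.g. T[0,0,1] = -9), so rank(T) ≥ 1.
Upper bound: if T = a ⊗ b ⊗ c then every fibre of T is a multiple of the corresponding factor, so read the factors off the fibres through the nonzero entry T[0,0,1] = -9.
The mode-1 fibre T[:,0,1] = [-9, 0] gives a = [1, 0] (primitive direction); the mode-2 fibre T[0,:,1] = [-9, -3] gives b = [3, 1]; then c[k] = T[0,0,k] / (a[0]·b[0]) = [0, -9] / 3 = [0, -3].
Expanding [1, 0] ⊗ [3, 1] ⊗ [0, -3] reproduces all 8 entries of T, so T = [1, 0] ⊗ [3, 1] ⊗ [0, -3] and rank(T) ≤ 1.
These bounds meet, so rank(T) = 1.
Check entry T[1,0,1] = 0: (0)·(3)·(-3) = 0.

1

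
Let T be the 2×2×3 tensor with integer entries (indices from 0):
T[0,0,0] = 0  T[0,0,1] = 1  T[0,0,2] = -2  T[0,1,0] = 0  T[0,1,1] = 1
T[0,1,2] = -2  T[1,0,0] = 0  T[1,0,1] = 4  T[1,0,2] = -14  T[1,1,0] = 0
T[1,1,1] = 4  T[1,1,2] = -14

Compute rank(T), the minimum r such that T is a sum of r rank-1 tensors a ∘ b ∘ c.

Lower bound: the mode-3 unfolding of T (rows indexed by k, columns by (i,j) = (0,0), (0,1), (1,0), (1,1)) is [[0, 0, 0, 0], [1, 1, 4, 4], [-2, -2, -14, -14]].
There the 2×2 minor on rows k ∈ {1, 2}, columns (i,j) ∈ {(0,0), (1,0)} is det [[1, 4], [-2, -14]] = -6 ≠ 0, so this unfolding has rank ≥ 2; CP rank is at least every unfolding rank, so rank(T) ≥ 2. (This is only a lower bound: in general the CP rank may exceed every unfolding rank, so we still need to exhibit 2 rank-1 terms summing to T.)
Upper bound — finding two terms. Every mode-2 slice of T is a multiple of one matrix: T[:,j,:] = b[j]·M with b = [1, 1] and M = [[0, 1, -2], [0, 4, -14]] (rows indexed by i, columns by k). So it suffices to write M as a sum of two rank-1 matrices.
Splitting M by its rows (i = 0, 1), M = [1, 0][0, 1, -2]ᵀ + [0, 1][0, 4, -14]ᵀ.
Hence T = [1, 0] ∘ [1, 1] ∘ [0, 1, -2] + [0, 1] ∘ [1, 1] ∘ [0, 4, -14], so rank(T) ≤ 2.
These bounds meet, so rank(T) = 2.

2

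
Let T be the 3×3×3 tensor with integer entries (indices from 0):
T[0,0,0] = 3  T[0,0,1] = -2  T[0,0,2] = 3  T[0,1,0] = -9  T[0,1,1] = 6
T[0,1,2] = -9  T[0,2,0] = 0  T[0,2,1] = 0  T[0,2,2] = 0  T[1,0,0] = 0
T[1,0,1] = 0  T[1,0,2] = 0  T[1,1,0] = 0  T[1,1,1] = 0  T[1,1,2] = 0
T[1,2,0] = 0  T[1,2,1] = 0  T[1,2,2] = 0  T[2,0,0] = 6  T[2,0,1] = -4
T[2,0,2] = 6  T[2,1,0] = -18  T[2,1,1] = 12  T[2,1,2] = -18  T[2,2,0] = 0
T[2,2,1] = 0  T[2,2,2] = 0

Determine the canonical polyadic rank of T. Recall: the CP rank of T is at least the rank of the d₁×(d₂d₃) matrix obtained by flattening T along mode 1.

Lower bound: T ≠ 0 (e.g. T[0,0,0] = 3), so rank(T) ≥ 1.
Upper bound: if T = a ⊗ b ⊗ c then every fibre of T is a multiple of the corresponding factor, so read the factors off the fibres through the nonzero entry T[0,0,0] = 3.
The mode-1 fibre T[:,0,0] = [3, 0, 6] gives a = [1, 0, 2] (primitive direction); the mode-2 fibre T[0,:,0] = [3, -9, 0] gives b = [1, -3, 0]; then c[k] = T[0,0,k] / (a[0]·b[0]) = [3, -2, 3] / 1 = [3, -2, 3].
Expanding [1, 0, 2] ⊗ [1, -3, 0] ⊗ [3, -2, 3] reproduces all 27 entries of T, so T = [1, 0, 2] ⊗ [1, -3, 0] ⊗ [3, -2, 3] and rank(T) ≤ 1.
These bounds meet, so rank(T) = 1.

1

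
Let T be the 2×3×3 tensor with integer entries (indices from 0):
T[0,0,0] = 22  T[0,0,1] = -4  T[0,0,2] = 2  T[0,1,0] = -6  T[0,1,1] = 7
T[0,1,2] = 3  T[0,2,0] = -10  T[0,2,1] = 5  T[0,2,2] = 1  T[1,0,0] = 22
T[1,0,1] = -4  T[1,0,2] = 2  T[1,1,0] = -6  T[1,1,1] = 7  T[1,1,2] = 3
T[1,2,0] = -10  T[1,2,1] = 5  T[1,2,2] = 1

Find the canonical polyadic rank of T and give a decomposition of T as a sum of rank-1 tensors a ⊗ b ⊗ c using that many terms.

rank(T) = 2

Lower bound: in the mode-2 unfolding of T (rows indexed by j, columns by (i,k)) the 2×2 minor on rows j ∈ {0, 1}, columns (i,k) ∈ {(0,0), (0,1)} is det [[22, -4], [-6, 7]] = 130 ≠ 0, so that unfolding has rank ≥ 2 and hence rank(T) ≥ 2 (CP rank is at least every unfolding rank, though it can be larger).
Upper bound: T[i,:,:] = a[i]·M for every slice, with a = (1, 1) and M = [[22, -4, 2], [-6, 7, 3], [-10, 5, 1]] (rows j, columns k).
The columns of M satisfy (column 0) = −3·(column 1) + 5·(column 2), so splitting by columns, M = (-4, 7, 5)(-3, 1, 0)ᵀ + (2, 3, 1)(5, 0, 1)ᵀ.
Hence T = (1, 1) ⊗ (-4, 7, 5) ⊗ (-3, 1, 0) + (1, 1) ⊗ (2, 3, 1) ⊗ (5, 0, 1), so rank(T) ≤ 2.
These bounds meet, so rank(T) = 2.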